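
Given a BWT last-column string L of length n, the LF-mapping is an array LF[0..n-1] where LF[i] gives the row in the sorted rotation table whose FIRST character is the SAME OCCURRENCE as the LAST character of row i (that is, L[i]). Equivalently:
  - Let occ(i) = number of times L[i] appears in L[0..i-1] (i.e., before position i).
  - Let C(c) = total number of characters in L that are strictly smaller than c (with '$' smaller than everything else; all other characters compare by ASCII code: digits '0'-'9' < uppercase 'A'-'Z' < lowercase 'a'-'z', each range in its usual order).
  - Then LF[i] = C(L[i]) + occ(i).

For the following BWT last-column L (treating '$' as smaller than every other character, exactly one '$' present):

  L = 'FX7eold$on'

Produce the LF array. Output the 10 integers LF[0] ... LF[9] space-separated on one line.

Answer: 2 3 1 5 8 6 4 0 9 7

Derivation:
Char counts: '$':1, '7':1, 'F':1, 'X':1, 'd':1, 'e':1, 'l':1, 'n':1, 'o':2
C (first-col start): C('$')=0, C('7')=1, C('F')=2, C('X')=3, C('d')=4, C('e')=5, C('l')=6, C('n')=7, C('o')=8
L[0]='F': occ=0, LF[0]=C('F')+0=2+0=2
L[1]='X': occ=0, LF[1]=C('X')+0=3+0=3
L[2]='7': occ=0, LF[2]=C('7')+0=1+0=1
L[3]='e': occ=0, LF[3]=C('e')+0=5+0=5
L[4]='o': occ=0, LF[4]=C('o')+0=8+0=8
L[5]='l': occ=0, LF[5]=C('l')+0=6+0=6
L[6]='d': occ=0, LF[6]=C('d')+0=4+0=4
L[7]='$': occ=0, LF[7]=C('$')+0=0+0=0
L[8]='o': occ=1, LF[8]=C('o')+1=8+1=9
L[9]='n': occ=0, LF[9]=C('n')+0=7+0=7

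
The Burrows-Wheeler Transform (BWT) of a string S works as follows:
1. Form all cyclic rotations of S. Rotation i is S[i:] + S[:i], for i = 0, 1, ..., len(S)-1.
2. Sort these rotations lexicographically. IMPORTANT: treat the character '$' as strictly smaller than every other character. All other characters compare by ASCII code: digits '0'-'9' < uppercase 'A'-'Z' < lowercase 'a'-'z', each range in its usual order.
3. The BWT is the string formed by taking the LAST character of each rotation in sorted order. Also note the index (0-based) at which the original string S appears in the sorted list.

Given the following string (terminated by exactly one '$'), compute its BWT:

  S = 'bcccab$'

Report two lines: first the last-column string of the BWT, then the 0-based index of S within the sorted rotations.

Answer: bca$ccb
3

Derivation:
All 7 rotations (rotation i = S[i:]+S[:i]):
  rot[0] = bcccab$
  rot[1] = cccab$b
  rot[2] = ccab$bc
  rot[3] = cab$bcc
  rot[4] = ab$bccc
  rot[5] = b$bccca
  rot[6] = $bcccab
Sorted (with $ < everything):
  sorted[0] = $bcccab  (last char: 'b')
  sorted[1] = ab$bccc  (last char: 'c')
  sorted[2] = b$bccca  (last char: 'a')
  sorted[3] = bcccab$  (last char: '$')
  sorted[4] = cab$bcc  (last char: 'c')
  sorted[5] = ccab$bc  (last char: 'c')
  sorted[6] = cccab$b  (last char: 'b')
Last column: bca$ccb
Original string S is at sorted index 3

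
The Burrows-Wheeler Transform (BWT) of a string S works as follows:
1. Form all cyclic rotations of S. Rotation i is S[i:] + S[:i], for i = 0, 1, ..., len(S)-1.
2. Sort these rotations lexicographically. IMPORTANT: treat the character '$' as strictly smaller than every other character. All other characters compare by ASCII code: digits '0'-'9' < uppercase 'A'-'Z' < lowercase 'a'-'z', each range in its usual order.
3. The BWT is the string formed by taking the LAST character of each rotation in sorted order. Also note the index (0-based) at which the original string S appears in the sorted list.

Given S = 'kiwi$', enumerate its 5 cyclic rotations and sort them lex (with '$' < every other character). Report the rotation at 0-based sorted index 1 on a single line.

Answer: i$kiw

Derivation:
All 5 rotations (rotation i = S[i:]+S[:i]):
  rot[0] = kiwi$
  rot[1] = iwi$k
  rot[2] = wi$ki
  rot[3] = i$kiw
  rot[4] = $kiwi
Sorted (with $ < everything):
  sorted[0] = $kiwi
  sorted[1] = i$kiw
  sorted[2] = iwi$k
  sorted[3] = kiwi$
  sorted[4] = wi$ki
sorted[1] = i$kiw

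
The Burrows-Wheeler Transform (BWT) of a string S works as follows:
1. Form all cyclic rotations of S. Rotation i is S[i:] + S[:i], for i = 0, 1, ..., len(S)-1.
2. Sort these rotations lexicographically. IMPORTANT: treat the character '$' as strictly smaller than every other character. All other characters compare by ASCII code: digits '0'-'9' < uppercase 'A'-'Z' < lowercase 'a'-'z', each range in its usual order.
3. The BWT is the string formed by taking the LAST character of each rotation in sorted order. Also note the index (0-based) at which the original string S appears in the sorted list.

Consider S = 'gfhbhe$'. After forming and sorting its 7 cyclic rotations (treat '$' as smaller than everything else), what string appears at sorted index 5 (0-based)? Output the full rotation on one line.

Answer: hbhe$gf

Derivation:
All 7 rotations (rotation i = S[i:]+S[:i]):
  rot[0] = gfhbhe$
  rot[1] = fhbhe$g
  rot[2] = hbhe$gf
  rot[3] = bhe$gfh
  rot[4] = he$gfhb
  rot[5] = e$gfhbh
  rot[6] = $gfhbhe
Sorted (with $ < everything):
  sorted[0] = $gfhbhe
  sorted[1] = bhe$gfh
  sorted[2] = e$gfhbh
  sorted[3] = fhbhe$g
  sorted[4] = gfhbhe$
  sorted[5] = hbhe$gf
  sorted[6] = he$gfhb
sorted[5] = hbhe$gf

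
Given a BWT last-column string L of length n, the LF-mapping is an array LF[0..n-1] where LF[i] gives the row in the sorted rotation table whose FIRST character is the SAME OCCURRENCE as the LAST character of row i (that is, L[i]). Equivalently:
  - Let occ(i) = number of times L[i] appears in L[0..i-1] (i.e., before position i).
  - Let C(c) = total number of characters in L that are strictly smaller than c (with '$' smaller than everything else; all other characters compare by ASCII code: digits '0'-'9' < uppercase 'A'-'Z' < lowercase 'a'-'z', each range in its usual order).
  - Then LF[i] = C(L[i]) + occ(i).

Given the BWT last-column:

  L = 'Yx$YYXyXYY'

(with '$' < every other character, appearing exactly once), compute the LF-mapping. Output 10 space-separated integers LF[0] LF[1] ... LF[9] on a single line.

Char counts: '$':1, 'X':2, 'Y':5, 'x':1, 'y':1
C (first-col start): C('$')=0, C('X')=1, C('Y')=3, C('x')=8, C('y')=9
L[0]='Y': occ=0, LF[0]=C('Y')+0=3+0=3
L[1]='x': occ=0, LF[1]=C('x')+0=8+0=8
L[2]='$': occ=0, LF[2]=C('$')+0=0+0=0
L[3]='Y': occ=1, LF[3]=C('Y')+1=3+1=4
L[4]='Y': occ=2, LF[4]=C('Y')+2=3+2=5
L[5]='X': occ=0, LF[5]=C('X')+0=1+0=1
L[6]='y': occ=0, LF[6]=C('y')+0=9+0=9
L[7]='X': occ=1, LF[7]=C('X')+1=1+1=2
L[8]='Y': occ=3, LF[8]=C('Y')+3=3+3=6
L[9]='Y': occ=4, LF[9]=C('Y')+4=3+4=7

Answer: 3 8 0 4 5 1 9 2 6 7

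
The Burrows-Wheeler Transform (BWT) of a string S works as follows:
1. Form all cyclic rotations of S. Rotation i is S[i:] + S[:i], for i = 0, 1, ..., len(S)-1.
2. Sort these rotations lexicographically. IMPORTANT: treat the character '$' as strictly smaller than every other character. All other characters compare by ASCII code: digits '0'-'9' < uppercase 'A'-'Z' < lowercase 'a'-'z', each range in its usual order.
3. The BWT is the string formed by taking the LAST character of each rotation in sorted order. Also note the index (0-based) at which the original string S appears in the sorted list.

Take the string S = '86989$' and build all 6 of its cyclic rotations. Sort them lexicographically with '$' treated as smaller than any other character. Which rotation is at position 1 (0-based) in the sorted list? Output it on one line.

All 6 rotations (rotation i = S[i:]+S[:i]):
  rot[0] = 86989$
  rot[1] = 6989$8
  rot[2] = 989$86
  rot[3] = 89$869
  rot[4] = 9$8698
  rot[5] = $86989
Sorted (with $ < everything):
  sorted[0] = $86989
  sorted[1] = 6989$8
  sorted[2] = 86989$
  sorted[3] = 89$869
  sorted[4] = 9$8698
  sorted[5] = 989$86
sorted[1] = 6989$8

Answer: 6989$8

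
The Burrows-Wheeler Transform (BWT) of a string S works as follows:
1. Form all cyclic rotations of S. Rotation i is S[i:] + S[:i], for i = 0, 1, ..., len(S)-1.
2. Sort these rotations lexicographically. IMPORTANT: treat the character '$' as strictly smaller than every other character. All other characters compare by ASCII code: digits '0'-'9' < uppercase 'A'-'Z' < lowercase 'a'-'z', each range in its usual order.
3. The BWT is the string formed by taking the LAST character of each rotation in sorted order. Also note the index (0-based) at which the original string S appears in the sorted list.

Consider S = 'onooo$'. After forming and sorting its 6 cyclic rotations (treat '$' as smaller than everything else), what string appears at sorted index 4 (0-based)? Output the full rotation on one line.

Answer: oo$ono

Derivation:
All 6 rotations (rotation i = S[i:]+S[:i]):
  rot[0] = onooo$
  rot[1] = nooo$o
  rot[2] = ooo$on
  rot[3] = oo$ono
  rot[4] = o$onoo
  rot[5] = $onooo
Sorted (with $ < everything):
  sorted[0] = $onooo
  sorted[1] = nooo$o
  sorted[2] = o$onoo
  sorted[3] = onooo$
  sorted[4] = oo$ono
  sorted[5] = ooo$on
sorted[4] = oo$ono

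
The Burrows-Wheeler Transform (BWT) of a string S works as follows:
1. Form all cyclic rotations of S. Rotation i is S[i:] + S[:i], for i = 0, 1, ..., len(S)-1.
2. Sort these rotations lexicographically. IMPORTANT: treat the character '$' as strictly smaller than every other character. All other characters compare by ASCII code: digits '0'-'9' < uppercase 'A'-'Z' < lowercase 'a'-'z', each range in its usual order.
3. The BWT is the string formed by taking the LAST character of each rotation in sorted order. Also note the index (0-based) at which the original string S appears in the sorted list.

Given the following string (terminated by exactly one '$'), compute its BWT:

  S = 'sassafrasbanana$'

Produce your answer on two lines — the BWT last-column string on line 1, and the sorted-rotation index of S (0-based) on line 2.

All 16 rotations (rotation i = S[i:]+S[:i]):
  rot[0] = sassafrasbanana$
  rot[1] = assafrasbanana$s
  rot[2] = ssafrasbanana$sa
  rot[3] = safrasbanana$sas
  rot[4] = afrasbanana$sass
  rot[5] = frasbanana$sassa
  rot[6] = rasbanana$sassaf
  rot[7] = asbanana$sassafr
  rot[8] = sbanana$sassafra
  rot[9] = banana$sassafras
  rot[10] = anana$sassafrasb
  rot[11] = nana$sassafrasba
  rot[12] = ana$sassafrasban
  rot[13] = na$sassafrasbana
  rot[14] = a$sassafrasbanan
  rot[15] = $sassafrasbanana
Sorted (with $ < everything):
  sorted[0] = $sassafrasbanana  (last char: 'a')
  sorted[1] = a$sassafrasbanan  (last char: 'n')
  sorted[2] = afrasbanana$sass  (last char: 's')
  sorted[3] = ana$sassafrasban  (last char: 'n')
  sorted[4] = anana$sassafrasb  (last char: 'b')
  sorted[5] = asbanana$sassafr  (last char: 'r')
  sorted[6] = assafrasbanana$s  (last char: 's')
  sorted[7] = banana$sassafras  (last char: 's')
  sorted[8] = frasbanana$sassa  (last char: 'a')
  sorted[9] = na$sassafrasbana  (last char: 'a')
  sorted[10] = nana$sassafrasba  (last char: 'a')
  sorted[11] = rasbanana$sassaf  (last char: 'f')
  sorted[12] = safrasbanana$sas  (last char: 's')
  sorted[13] = sassafrasbanana$  (last char: '$')
  sorted[14] = sbanana$sassafra  (last char: 'a')
  sorted[15] = ssafrasbanana$sa  (last char: 'a')
Last column: ansnbrssaaafs$aa
Original string S is at sorted index 13

Answer: ansnbrssaaafs$aa
13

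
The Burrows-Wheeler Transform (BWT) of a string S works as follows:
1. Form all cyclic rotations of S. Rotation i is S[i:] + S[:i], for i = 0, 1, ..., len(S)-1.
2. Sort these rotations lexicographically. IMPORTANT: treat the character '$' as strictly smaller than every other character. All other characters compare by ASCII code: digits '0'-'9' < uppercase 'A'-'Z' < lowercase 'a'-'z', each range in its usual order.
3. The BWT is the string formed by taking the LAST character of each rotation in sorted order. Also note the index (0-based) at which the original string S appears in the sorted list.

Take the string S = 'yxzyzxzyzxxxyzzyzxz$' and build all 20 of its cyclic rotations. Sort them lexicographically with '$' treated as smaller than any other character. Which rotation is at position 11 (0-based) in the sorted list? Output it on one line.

All 20 rotations (rotation i = S[i:]+S[:i]):
  rot[0] = yxzyzxzyzxxxyzzyzxz$
  rot[1] = xzyzxzyzxxxyzzyzxz$y
  rot[2] = zyzxzyzxxxyzzyzxz$yx
  rot[3] = yzxzyzxxxyzzyzxz$yxz
  rot[4] = zxzyzxxxyzzyzxz$yxzy
  rot[5] = xzyzxxxyzzyzxz$yxzyz
  rot[6] = zyzxxxyzzyzxz$yxzyzx
  rot[7] = yzxxxyzzyzxz$yxzyzxz
  rot[8] = zxxxyzzyzxz$yxzyzxzy
  rot[9] = xxxyzzyzxz$yxzyzxzyz
  rot[10] = xxyzzyzxz$yxzyzxzyzx
  rot[11] = xyzzyzxz$yxzyzxzyzxx
  rot[12] = yzzyzxz$yxzyzxzyzxxx
  rot[13] = zzyzxz$yxzyzxzyzxxxy
  rot[14] = zyzxz$yxzyzxzyzxxxyz
  rot[15] = yzxz$yxzyzxzyzxxxyzz
  rot[16] = zxz$yxzyzxzyzxxxyzzy
  rot[17] = xz$yxzyzxzyzxxxyzzyz
  rot[18] = z$yxzyzxzyzxxxyzzyzx
  rot[19] = $yxzyzxzyzxxxyzzyzxz
Sorted (with $ < everything):
  sorted[0] = $yxzyzxzyzxxxyzzyzxz
  sorted[1] = xxxyzzyzxz$yxzyzxzyz
  sorted[2] = xxyzzyzxz$yxzyzxzyzx
  sorted[3] = xyzzyzxz$yxzyzxzyzxx
  sorted[4] = xz$yxzyzxzyzxxxyzzyz
  sorted[5] = xzyzxxxyzzyzxz$yxzyz
  sorted[6] = xzyzxzyzxxxyzzyzxz$y
  sorted[7] = yxzyzxzyzxxxyzzyzxz$
  sorted[8] = yzxxxyzzyzxz$yxzyzxz
  sorted[9] = yzxz$yxzyzxzyzxxxyzz
  sorted[10] = yzxzyzxxxyzzyzxz$yxz
  sorted[11] = yzzyzxz$yxzyzxzyzxxx
  sorted[12] = z$yxzyzxzyzxxxyzzyzx
  sorted[13] = zxxxyzzyzxz$yxzyzxzy
  sorted[14] = zxz$yxzyzxzyzxxxyzzy
  sorted[15] = zxzyzxxxyzzyzxz$yxzy
  sorted[16] = zyzxxxyzzyzxz$yxzyzx
  sorted[17] = zyzxz$yxzyzxzyzxxxyz
  sorted[18] = zyzxzyzxxxyzzyzxz$yx
  sorted[19] = zzyzxz$yxzyzxzyzxxxy
sorted[11] = yzzyzxz$yxzyzxzyzxxx

Answer: yzzyzxz$yxzyzxzyzxxx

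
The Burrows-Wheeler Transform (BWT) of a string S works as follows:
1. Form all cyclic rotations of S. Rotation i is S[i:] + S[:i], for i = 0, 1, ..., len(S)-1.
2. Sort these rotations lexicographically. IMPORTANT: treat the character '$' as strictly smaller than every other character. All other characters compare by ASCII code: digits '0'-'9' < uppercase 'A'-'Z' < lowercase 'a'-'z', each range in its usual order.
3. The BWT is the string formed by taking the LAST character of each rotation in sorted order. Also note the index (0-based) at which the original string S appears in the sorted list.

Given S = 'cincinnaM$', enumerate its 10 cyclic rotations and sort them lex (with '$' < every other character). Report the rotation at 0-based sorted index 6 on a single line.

All 10 rotations (rotation i = S[i:]+S[:i]):
  rot[0] = cincinnaM$
  rot[1] = incinnaM$c
  rot[2] = ncinnaM$ci
  rot[3] = cinnaM$cin
  rot[4] = innaM$cinc
  rot[5] = nnaM$cinci
  rot[6] = naM$cincin
  rot[7] = aM$cincinn
  rot[8] = M$cincinna
  rot[9] = $cincinnaM
Sorted (with $ < everything):
  sorted[0] = $cincinnaM
  sorted[1] = M$cincinna
  sorted[2] = aM$cincinn
  sorted[3] = cincinnaM$
  sorted[4] = cinnaM$cin
  sorted[5] = incinnaM$c
  sorted[6] = innaM$cinc
  sorted[7] = naM$cincin
  sorted[8] = ncinnaM$ci
  sorted[9] = nnaM$cinci
sorted[6] = innaM$cinc

Answer: innaM$cinc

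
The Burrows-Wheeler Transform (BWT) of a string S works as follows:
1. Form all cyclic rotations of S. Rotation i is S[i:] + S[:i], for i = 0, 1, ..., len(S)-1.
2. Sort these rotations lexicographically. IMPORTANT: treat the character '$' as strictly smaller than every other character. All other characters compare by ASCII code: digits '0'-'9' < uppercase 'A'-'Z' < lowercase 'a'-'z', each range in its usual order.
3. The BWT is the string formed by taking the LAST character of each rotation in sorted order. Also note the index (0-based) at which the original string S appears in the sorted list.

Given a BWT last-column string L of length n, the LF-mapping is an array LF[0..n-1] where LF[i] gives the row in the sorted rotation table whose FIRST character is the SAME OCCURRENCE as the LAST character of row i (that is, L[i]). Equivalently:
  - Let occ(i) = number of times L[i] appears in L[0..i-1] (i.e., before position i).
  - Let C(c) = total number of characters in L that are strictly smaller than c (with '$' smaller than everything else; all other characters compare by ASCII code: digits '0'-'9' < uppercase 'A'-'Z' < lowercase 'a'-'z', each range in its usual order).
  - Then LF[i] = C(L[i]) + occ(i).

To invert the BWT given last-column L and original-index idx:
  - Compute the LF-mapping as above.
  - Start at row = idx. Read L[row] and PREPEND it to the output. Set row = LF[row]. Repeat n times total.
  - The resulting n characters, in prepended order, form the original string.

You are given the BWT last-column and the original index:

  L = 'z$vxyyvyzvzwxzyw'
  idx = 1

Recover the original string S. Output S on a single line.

Answer: vvxvywzzywyzyxz$

Derivation:
LF mapping: 12 0 1 6 8 9 2 10 13 3 14 4 7 15 11 5
Walk LF starting at row 1, prepending L[row]:
  step 1: row=1, L[1]='$', prepend. Next row=LF[1]=0
  step 2: row=0, L[0]='z', prepend. Next row=LF[0]=12
  step 3: row=12, L[12]='x', prepend. Next row=LF[12]=7
  step 4: row=7, L[7]='y', prepend. Next row=LF[7]=10
  step 5: row=10, L[10]='z', prepend. Next row=LF[10]=14
  step 6: row=14, L[14]='y', prepend. Next row=LF[14]=11
  step 7: row=11, L[11]='w', prepend. Next row=LF[11]=4
  step 8: row=4, L[4]='y', prepend. Next row=LF[4]=8
  step 9: row=8, L[8]='z', prepend. Next row=LF[8]=13
  step 10: row=13, L[13]='z', prepend. Next row=LF[13]=15
  step 11: row=15, L[15]='w', prepend. Next row=LF[15]=5
  step 12: row=5, L[5]='y', prepend. Next row=LF[5]=9
  step 13: row=9, L[9]='v', prepend. Next row=LF[9]=3
  step 14: row=3, L[3]='x', prepend. Next row=LF[3]=6
  step 15: row=6, L[6]='v', prepend. Next row=LF[6]=2
  step 16: row=2, L[2]='v', prepend. Next row=LF[2]=1
Reversed output: vvxvywzzywyzyxz$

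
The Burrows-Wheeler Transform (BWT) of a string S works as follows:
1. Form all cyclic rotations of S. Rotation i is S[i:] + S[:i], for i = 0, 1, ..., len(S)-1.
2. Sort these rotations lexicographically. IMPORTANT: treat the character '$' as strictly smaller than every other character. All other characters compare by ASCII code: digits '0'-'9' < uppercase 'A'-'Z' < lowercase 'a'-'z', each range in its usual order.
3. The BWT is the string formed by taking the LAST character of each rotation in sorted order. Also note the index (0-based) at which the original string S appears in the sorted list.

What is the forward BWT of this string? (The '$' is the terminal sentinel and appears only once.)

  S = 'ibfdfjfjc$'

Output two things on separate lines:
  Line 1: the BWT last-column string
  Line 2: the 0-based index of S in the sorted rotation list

All 10 rotations (rotation i = S[i:]+S[:i]):
  rot[0] = ibfdfjfjc$
  rot[1] = bfdfjfjc$i
  rot[2] = fdfjfjc$ib
  rot[3] = dfjfjc$ibf
  rot[4] = fjfjc$ibfd
  rot[5] = jfjc$ibfdf
  rot[6] = fjc$ibfdfj
  rot[7] = jc$ibfdfjf
  rot[8] = c$ibfdfjfj
  rot[9] = $ibfdfjfjc
Sorted (with $ < everything):
  sorted[0] = $ibfdfjfjc  (last char: 'c')
  sorted[1] = bfdfjfjc$i  (last char: 'i')
  sorted[2] = c$ibfdfjfj  (last char: 'j')
  sorted[3] = dfjfjc$ibf  (last char: 'f')
  sorted[4] = fdfjfjc$ib  (last char: 'b')
  sorted[5] = fjc$ibfdfj  (last char: 'j')
  sorted[6] = fjfjc$ibfd  (last char: 'd')
  sorted[7] = ibfdfjfjc$  (last char: '$')
  sorted[8] = jc$ibfdfjf  (last char: 'f')
  sorted[9] = jfjc$ibfdf  (last char: 'f')
Last column: cijfbjd$ff
Original string S is at sorted index 7

Answer: cijfbjd$ff
7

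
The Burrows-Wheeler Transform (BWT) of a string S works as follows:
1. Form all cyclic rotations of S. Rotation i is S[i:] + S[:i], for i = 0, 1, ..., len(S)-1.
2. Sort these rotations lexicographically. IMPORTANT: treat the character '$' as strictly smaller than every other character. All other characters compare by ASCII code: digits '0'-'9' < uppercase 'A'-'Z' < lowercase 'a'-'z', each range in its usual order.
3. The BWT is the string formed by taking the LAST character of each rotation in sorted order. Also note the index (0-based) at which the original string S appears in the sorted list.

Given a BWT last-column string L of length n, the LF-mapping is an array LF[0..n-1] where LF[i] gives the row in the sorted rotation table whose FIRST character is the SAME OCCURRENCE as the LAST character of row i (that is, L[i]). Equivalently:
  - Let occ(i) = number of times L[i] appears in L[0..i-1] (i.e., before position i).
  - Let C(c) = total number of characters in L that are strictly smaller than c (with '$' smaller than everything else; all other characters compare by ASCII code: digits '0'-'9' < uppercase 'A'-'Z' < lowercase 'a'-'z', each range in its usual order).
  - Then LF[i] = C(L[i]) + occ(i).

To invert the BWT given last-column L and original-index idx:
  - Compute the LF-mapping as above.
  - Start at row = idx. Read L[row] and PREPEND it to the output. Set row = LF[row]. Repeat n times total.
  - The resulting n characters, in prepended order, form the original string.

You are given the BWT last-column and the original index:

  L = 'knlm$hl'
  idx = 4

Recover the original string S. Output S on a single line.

LF mapping: 2 6 3 5 0 1 4
Walk LF starting at row 4, prepending L[row]:
  step 1: row=4, L[4]='$', prepend. Next row=LF[4]=0
  step 2: row=0, L[0]='k', prepend. Next row=LF[0]=2
  step 3: row=2, L[2]='l', prepend. Next row=LF[2]=3
  step 4: row=3, L[3]='m', prepend. Next row=LF[3]=5
  step 5: row=5, L[5]='h', prepend. Next row=LF[5]=1
  step 6: row=1, L[1]='n', prepend. Next row=LF[1]=6
  step 7: row=6, L[6]='l', prepend. Next row=LF[6]=4
Reversed output: lnhmlk$

Answer: lnhmlk$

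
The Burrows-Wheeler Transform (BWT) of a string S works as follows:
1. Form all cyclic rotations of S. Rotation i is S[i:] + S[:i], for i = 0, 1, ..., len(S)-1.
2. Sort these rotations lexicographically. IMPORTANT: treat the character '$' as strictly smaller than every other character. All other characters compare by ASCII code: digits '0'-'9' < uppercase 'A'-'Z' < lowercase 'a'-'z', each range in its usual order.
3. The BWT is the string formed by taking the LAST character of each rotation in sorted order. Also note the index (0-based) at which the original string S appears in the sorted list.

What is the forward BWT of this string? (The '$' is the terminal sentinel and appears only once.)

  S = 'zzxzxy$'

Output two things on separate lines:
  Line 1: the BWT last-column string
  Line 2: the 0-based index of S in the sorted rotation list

Answer: yzzxxz$
6

Derivation:
All 7 rotations (rotation i = S[i:]+S[:i]):
  rot[0] = zzxzxy$
  rot[1] = zxzxy$z
  rot[2] = xzxy$zz
  rot[3] = zxy$zzx
  rot[4] = xy$zzxz
  rot[5] = y$zzxzx
  rot[6] = $zzxzxy
Sorted (with $ < everything):
  sorted[0] = $zzxzxy  (last char: 'y')
  sorted[1] = xy$zzxz  (last char: 'z')
  sorted[2] = xzxy$zz  (last char: 'z')
  sorted[3] = y$zzxzx  (last char: 'x')
  sorted[4] = zxy$zzx  (last char: 'x')
  sorted[5] = zxzxy$z  (last char: 'z')
  sorted[6] = zzxzxy$  (last char: '$')
Last column: yzzxxz$
Original string S is at sorted index 6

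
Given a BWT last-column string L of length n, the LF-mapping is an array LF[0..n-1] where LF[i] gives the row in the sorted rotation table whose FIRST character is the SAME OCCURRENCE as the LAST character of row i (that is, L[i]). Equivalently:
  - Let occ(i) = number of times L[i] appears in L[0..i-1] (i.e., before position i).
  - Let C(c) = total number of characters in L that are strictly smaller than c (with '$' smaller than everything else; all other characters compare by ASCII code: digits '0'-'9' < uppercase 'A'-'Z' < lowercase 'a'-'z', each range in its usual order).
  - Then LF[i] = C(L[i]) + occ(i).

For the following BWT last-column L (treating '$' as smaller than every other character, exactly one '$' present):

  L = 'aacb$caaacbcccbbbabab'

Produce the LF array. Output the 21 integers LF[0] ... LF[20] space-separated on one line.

Char counts: '$':1, 'a':7, 'b':7, 'c':6
C (first-col start): C('$')=0, C('a')=1, C('b')=8, C('c')=15
L[0]='a': occ=0, LF[0]=C('a')+0=1+0=1
L[1]='a': occ=1, LF[1]=C('a')+1=1+1=2
L[2]='c': occ=0, LF[2]=C('c')+0=15+0=15
L[3]='b': occ=0, LF[3]=C('b')+0=8+0=8
L[4]='$': occ=0, LF[4]=C('$')+0=0+0=0
L[5]='c': occ=1, LF[5]=C('c')+1=15+1=16
L[6]='a': occ=2, LF[6]=C('a')+2=1+2=3
L[7]='a': occ=3, LF[7]=C('a')+3=1+3=4
L[8]='a': occ=4, LF[8]=C('a')+4=1+4=5
L[9]='c': occ=2, LF[9]=C('c')+2=15+2=17
L[10]='b': occ=1, LF[10]=C('b')+1=8+1=9
L[11]='c': occ=3, LF[11]=C('c')+3=15+3=18
L[12]='c': occ=4, LF[12]=C('c')+4=15+4=19
L[13]='c': occ=5, LF[13]=C('c')+5=15+5=20
L[14]='b': occ=2, LF[14]=C('b')+2=8+2=10
L[15]='b': occ=3, LF[15]=C('b')+3=8+3=11
L[16]='b': occ=4, LF[16]=C('b')+4=8+4=12
L[17]='a': occ=5, LF[17]=C('a')+5=1+5=6
L[18]='b': occ=5, LF[18]=C('b')+5=8+5=13
L[19]='a': occ=6, LF[19]=C('a')+6=1+6=7
L[20]='b': occ=6, LF[20]=C('b')+6=8+6=14

Answer: 1 2 15 8 0 16 3 4 5 17 9 18 19 20 10 11 12 6 13 7 14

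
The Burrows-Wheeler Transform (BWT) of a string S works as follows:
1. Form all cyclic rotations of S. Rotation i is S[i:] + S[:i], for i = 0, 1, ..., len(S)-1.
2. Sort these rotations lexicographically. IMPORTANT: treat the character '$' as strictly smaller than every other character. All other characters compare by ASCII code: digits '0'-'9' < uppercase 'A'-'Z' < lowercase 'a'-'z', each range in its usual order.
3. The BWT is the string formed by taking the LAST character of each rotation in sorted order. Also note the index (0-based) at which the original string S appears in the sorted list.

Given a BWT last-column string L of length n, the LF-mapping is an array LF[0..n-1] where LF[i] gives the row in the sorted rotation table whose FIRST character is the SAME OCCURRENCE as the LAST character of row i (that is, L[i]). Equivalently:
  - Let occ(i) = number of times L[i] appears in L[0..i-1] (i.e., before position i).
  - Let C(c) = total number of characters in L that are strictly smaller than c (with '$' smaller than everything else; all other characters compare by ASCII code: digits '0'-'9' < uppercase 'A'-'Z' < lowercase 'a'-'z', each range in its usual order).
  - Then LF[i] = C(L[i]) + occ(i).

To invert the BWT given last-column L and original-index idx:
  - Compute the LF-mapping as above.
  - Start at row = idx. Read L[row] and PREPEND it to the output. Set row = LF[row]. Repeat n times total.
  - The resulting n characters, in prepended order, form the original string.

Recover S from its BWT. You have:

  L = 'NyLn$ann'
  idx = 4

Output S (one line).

Answer: nannyLN$

Derivation:
LF mapping: 2 7 1 4 0 3 5 6
Walk LF starting at row 4, prepending L[row]:
  step 1: row=4, L[4]='$', prepend. Next row=LF[4]=0
  step 2: row=0, L[0]='N', prepend. Next row=LF[0]=2
  step 3: row=2, L[2]='L', prepend. Next row=LF[2]=1
  step 4: row=1, L[1]='y', prepend. Next row=LF[1]=7
  step 5: row=7, L[7]='n', prepend. Next row=LF[7]=6
  step 6: row=6, L[6]='n', prepend. Next row=LF[6]=5
  step 7: row=5, L[5]='a', prepend. Next row=LF[5]=3
  step 8: row=3, L[3]='n', prepend. Next row=LF[3]=4
Reversed output: nannyLN$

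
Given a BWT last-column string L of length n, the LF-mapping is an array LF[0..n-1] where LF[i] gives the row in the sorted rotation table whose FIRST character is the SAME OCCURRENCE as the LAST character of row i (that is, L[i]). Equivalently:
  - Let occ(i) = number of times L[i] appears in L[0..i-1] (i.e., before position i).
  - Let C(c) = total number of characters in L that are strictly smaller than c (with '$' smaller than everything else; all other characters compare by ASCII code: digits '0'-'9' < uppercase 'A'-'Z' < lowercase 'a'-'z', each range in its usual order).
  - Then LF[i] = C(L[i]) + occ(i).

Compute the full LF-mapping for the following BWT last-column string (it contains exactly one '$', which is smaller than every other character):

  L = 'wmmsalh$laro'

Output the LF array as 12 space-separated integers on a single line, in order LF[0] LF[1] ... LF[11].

Answer: 11 6 7 10 1 4 3 0 5 2 9 8

Derivation:
Char counts: '$':1, 'a':2, 'h':1, 'l':2, 'm':2, 'o':1, 'r':1, 's':1, 'w':1
C (first-col start): C('$')=0, C('a')=1, C('h')=3, C('l')=4, C('m')=6, C('o')=8, C('r')=9, C('s')=10, C('w')=11
L[0]='w': occ=0, LF[0]=C('w')+0=11+0=11
L[1]='m': occ=0, LF[1]=C('m')+0=6+0=6
L[2]='m': occ=1, LF[2]=C('m')+1=6+1=7
L[3]='s': occ=0, LF[3]=C('s')+0=10+0=10
L[4]='a': occ=0, LF[4]=C('a')+0=1+0=1
L[5]='l': occ=0, LF[5]=C('l')+0=4+0=4
L[6]='h': occ=0, LF[6]=C('h')+0=3+0=3
L[7]='$': occ=0, LF[7]=C('$')+0=0+0=0
L[8]='l': occ=1, LF[8]=C('l')+1=4+1=5
L[9]='a': occ=1, LF[9]=C('a')+1=1+1=2
L[10]='r': occ=0, LF[10]=C('r')+0=9+0=9
L[11]='o': occ=0, LF[11]=C('o')+0=8+0=8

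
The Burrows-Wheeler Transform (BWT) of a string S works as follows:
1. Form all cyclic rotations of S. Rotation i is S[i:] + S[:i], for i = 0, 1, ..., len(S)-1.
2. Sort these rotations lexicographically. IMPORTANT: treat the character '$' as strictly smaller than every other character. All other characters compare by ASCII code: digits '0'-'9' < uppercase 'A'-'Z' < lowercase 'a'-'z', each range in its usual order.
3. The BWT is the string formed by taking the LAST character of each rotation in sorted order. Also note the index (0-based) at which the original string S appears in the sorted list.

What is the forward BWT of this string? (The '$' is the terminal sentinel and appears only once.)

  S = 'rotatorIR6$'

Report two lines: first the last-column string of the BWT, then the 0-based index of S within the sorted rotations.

All 11 rotations (rotation i = S[i:]+S[:i]):
  rot[0] = rotatorIR6$
  rot[1] = otatorIR6$r
  rot[2] = tatorIR6$ro
  rot[3] = atorIR6$rot
  rot[4] = torIR6$rota
  rot[5] = orIR6$rotat
  rot[6] = rIR6$rotato
  rot[7] = IR6$rotator
  rot[8] = R6$rotatorI
  rot[9] = 6$rotatorIR
  rot[10] = $rotatorIR6
Sorted (with $ < everything):
  sorted[0] = $rotatorIR6  (last char: '6')
  sorted[1] = 6$rotatorIR  (last char: 'R')
  sorted[2] = IR6$rotator  (last char: 'r')
  sorted[3] = R6$rotatorI  (last char: 'I')
  sorted[4] = atorIR6$rot  (last char: 't')
  sorted[5] = orIR6$rotat  (last char: 't')
  sorted[6] = otatorIR6$r  (last char: 'r')
  sorted[7] = rIR6$rotato  (last char: 'o')
  sorted[8] = rotatorIR6$  (last char: '$')
  sorted[9] = tatorIR6$ro  (last char: 'o')
  sorted[10] = torIR6$rota  (last char: 'a')
Last column: 6RrIttro$oa
Original string S is at sorted index 8

Answer: 6RrIttro$oa
8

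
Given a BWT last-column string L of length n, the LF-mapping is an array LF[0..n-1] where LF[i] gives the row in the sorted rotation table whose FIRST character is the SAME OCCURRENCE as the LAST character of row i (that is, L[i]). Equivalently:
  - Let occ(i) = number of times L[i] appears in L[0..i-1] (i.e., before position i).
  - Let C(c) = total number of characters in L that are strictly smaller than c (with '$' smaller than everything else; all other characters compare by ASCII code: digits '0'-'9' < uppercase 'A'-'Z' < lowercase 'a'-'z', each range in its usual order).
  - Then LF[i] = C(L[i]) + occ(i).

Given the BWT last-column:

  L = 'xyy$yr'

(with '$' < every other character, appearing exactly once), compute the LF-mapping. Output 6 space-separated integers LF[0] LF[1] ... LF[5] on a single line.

Char counts: '$':1, 'r':1, 'x':1, 'y':3
C (first-col start): C('$')=0, C('r')=1, C('x')=2, C('y')=3
L[0]='x': occ=0, LF[0]=C('x')+0=2+0=2
L[1]='y': occ=0, LF[1]=C('y')+0=3+0=3
L[2]='y': occ=1, LF[2]=C('y')+1=3+1=4
L[3]='$': occ=0, LF[3]=C('$')+0=0+0=0
L[4]='y': occ=2, LF[4]=C('y')+2=3+2=5
L[5]='r': occ=0, LF[5]=C('r')+0=1+0=1

Answer: 2 3 4 0 5 1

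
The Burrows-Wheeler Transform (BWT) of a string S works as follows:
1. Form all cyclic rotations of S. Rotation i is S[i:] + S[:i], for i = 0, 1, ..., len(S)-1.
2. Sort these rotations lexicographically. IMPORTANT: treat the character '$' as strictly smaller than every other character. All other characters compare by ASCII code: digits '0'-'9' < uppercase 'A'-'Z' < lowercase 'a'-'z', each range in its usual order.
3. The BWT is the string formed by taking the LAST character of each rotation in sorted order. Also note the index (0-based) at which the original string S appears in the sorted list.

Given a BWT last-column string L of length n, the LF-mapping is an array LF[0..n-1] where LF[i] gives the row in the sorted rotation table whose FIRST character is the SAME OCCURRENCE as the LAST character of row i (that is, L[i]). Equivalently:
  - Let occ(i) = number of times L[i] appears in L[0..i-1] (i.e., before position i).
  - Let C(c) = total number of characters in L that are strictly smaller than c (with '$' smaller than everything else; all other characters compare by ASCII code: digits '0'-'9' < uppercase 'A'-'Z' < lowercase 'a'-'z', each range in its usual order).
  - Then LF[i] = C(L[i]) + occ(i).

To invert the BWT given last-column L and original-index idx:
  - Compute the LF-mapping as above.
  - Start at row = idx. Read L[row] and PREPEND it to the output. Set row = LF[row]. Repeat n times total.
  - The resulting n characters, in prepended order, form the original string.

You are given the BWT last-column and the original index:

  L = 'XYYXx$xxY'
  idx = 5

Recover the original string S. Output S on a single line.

LF mapping: 1 3 4 2 6 0 7 8 5
Walk LF starting at row 5, prepending L[row]:
  step 1: row=5, L[5]='$', prepend. Next row=LF[5]=0
  step 2: row=0, L[0]='X', prepend. Next row=LF[0]=1
  step 3: row=1, L[1]='Y', prepend. Next row=LF[1]=3
  step 4: row=3, L[3]='X', prepend. Next row=LF[3]=2
  step 5: row=2, L[2]='Y', prepend. Next row=LF[2]=4
  step 6: row=4, L[4]='x', prepend. Next row=LF[4]=6
  step 7: row=6, L[6]='x', prepend. Next row=LF[6]=7
  step 8: row=7, L[7]='x', prepend. Next row=LF[7]=8
  step 9: row=8, L[8]='Y', prepend. Next row=LF[8]=5
Reversed output: YxxxYXYX$

Answer: YxxxYXYX$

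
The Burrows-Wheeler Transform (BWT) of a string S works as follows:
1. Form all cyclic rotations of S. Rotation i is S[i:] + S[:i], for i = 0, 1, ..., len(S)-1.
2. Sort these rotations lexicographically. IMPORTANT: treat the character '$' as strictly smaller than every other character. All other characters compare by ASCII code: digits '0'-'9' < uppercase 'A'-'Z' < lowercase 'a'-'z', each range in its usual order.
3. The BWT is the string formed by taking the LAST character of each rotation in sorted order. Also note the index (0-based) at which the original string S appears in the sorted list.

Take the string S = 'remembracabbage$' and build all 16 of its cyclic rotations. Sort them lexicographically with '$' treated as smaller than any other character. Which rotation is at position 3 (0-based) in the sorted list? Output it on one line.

Answer: age$remembracabb

Derivation:
All 16 rotations (rotation i = S[i:]+S[:i]):
  rot[0] = remembracabbage$
  rot[1] = emembracabbage$r
  rot[2] = membracabbage$re
  rot[3] = embracabbage$rem
  rot[4] = mbracabbage$reme
  rot[5] = bracabbage$remem
  rot[6] = racabbage$rememb
  rot[7] = acabbage$remembr
  rot[8] = cabbage$remembra
  rot[9] = abbage$remembrac
  rot[10] = bbage$remembraca
  rot[11] = bage$remembracab
  rot[12] = age$remembracabb
  rot[13] = ge$remembracabba
  rot[14] = e$remembracabbag
  rot[15] = $remembracabbage
Sorted (with $ < everything):
  sorted[0] = $remembracabbage
  sorted[1] = abbage$remembrac
  sorted[2] = acabbage$remembr
  sorted[3] = age$remembracabb
  sorted[4] = bage$remembracab
  sorted[5] = bbage$remembraca
  sorted[6] = bracabbage$remem
  sorted[7] = cabbage$remembra
  sorted[8] = e$remembracabbag
  sorted[9] = embracabbage$rem
  sorted[10] = emembracabbage$r
  sorted[11] = ge$remembracabba
  sorted[12] = mbracabbage$reme
  sorted[13] = membracabbage$re
  sorted[14] = racabbage$rememb
  sorted[15] = remembracabbage$
sorted[3] = age$remembracabb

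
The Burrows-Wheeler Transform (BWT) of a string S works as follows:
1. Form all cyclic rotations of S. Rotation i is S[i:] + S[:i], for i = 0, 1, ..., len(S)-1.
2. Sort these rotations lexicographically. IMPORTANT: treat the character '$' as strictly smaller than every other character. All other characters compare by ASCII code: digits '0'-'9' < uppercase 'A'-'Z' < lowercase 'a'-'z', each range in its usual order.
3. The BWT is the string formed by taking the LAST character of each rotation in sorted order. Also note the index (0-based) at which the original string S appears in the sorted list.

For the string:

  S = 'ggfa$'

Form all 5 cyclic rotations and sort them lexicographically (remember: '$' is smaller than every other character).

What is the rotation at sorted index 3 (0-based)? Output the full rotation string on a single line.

All 5 rotations (rotation i = S[i:]+S[:i]):
  rot[0] = ggfa$
  rot[1] = gfa$g
  rot[2] = fa$gg
  rot[3] = a$ggf
  rot[4] = $ggfa
Sorted (with $ < everything):
  sorted[0] = $ggfa
  sorted[1] = a$ggf
  sorted[2] = fa$gg
  sorted[3] = gfa$g
  sorted[4] = ggfa$
sorted[3] = gfa$g

Answer: gfa$g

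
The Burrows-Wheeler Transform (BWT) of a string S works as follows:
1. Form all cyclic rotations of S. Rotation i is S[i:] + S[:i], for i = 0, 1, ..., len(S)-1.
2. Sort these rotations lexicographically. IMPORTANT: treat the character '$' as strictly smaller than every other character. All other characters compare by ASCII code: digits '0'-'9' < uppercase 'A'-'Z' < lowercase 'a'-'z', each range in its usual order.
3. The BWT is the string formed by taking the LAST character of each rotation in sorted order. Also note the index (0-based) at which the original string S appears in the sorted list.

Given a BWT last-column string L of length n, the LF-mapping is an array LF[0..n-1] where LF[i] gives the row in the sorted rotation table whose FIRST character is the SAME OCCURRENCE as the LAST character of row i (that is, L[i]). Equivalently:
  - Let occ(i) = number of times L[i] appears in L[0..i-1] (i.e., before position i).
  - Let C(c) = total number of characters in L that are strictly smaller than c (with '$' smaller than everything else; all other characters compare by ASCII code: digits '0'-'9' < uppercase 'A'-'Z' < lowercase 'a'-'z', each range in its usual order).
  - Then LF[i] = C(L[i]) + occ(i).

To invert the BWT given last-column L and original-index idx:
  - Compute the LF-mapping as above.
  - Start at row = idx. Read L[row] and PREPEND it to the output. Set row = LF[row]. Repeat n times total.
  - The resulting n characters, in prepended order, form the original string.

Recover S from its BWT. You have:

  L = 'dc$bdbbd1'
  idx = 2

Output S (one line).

Answer: bbc1ddbd$

Derivation:
LF mapping: 6 5 0 2 7 3 4 8 1
Walk LF starting at row 2, prepending L[row]:
  step 1: row=2, L[2]='$', prepend. Next row=LF[2]=0
  step 2: row=0, L[0]='d', prepend. Next row=LF[0]=6
  step 3: row=6, L[6]='b', prepend. Next row=LF[6]=4
  step 4: row=4, L[4]='d', prepend. Next row=LF[4]=7
  step 5: row=7, L[7]='d', prepend. Next row=LF[7]=8
  step 6: row=8, L[8]='1', prepend. Next row=LF[8]=1
  step 7: row=1, L[1]='c', prepend. Next row=LF[1]=5
  step 8: row=5, L[5]='b', prepend. Next row=LF[5]=3
  step 9: row=3, L[3]='b', prepend. Next row=LF[3]=2
Reversed output: bbc1ddbd$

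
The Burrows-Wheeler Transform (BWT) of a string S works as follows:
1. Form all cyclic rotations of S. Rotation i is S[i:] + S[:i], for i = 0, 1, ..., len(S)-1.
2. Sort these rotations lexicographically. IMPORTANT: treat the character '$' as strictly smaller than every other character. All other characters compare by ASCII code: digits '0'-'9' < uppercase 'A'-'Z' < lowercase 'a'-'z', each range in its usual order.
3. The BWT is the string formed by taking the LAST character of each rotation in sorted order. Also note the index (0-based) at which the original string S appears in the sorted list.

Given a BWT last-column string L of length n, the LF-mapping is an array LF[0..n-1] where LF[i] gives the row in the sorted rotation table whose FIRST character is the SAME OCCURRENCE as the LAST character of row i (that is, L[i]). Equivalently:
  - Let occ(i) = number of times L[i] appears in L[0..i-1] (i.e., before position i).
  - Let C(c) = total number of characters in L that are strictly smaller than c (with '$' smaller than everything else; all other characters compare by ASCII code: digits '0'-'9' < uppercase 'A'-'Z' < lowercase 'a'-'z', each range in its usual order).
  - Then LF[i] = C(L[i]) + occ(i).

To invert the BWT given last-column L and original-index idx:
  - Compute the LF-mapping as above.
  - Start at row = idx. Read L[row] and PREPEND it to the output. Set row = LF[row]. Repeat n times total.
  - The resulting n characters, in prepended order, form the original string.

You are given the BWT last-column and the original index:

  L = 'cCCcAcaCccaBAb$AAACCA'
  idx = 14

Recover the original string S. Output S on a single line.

Answer: aCBCcAcAbaAcCACcCAAc$

Derivation:
LF mapping: 16 8 9 17 1 18 13 10 19 20 14 7 2 15 0 3 4 5 11 12 6
Walk LF starting at row 14, prepending L[row]:
  step 1: row=14, L[14]='$', prepend. Next row=LF[14]=0
  step 2: row=0, L[0]='c', prepend. Next row=LF[0]=16
  step 3: row=16, L[16]='A', prepend. Next row=LF[16]=4
  step 4: row=4, L[4]='A', prepend. Next row=LF[4]=1
  step 5: row=1, L[1]='C', prepend. Next row=LF[1]=8
  step 6: row=8, L[8]='c', prepend. Next row=LF[8]=19
  step 7: row=19, L[19]='C', prepend. Next row=LF[19]=12
  step 8: row=12, L[12]='A', prepend. Next row=LF[12]=2
  step 9: row=2, L[2]='C', prepend. Next row=LF[2]=9
  step 10: row=9, L[9]='c', prepend. Next row=LF[9]=20
  step 11: row=20, L[20]='A', prepend. Next row=LF[20]=6
  step 12: row=6, L[6]='a', prepend. Next row=LF[6]=13
  step 13: row=13, L[13]='b', prepend. Next row=LF[13]=15
  step 14: row=15, L[15]='A', prepend. Next row=LF[15]=3
  step 15: row=3, L[3]='c', prepend. Next row=LF[3]=17
  step 16: row=17, L[17]='A', prepend. Next row=LF[17]=5
  step 17: row=5, L[5]='c', prepend. Next row=LF[5]=18
  step 18: row=18, L[18]='C', prepend. Next row=LF[18]=11
  step 19: row=11, L[11]='B', prepend. Next row=LF[11]=7
  step 20: row=7, L[7]='C', prepend. Next row=LF[7]=10
  step 21: row=10, L[10]='a', prepend. Next row=LF[10]=14
Reversed output: aCBCcAcAbaAcCACcCAAc$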